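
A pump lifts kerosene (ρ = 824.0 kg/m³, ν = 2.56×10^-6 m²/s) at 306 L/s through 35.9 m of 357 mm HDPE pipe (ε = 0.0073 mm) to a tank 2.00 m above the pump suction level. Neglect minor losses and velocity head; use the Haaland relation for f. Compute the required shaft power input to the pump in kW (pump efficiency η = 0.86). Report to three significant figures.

V = 4Q/(πD²) = 3.057 m/s; Re = 4.26×10^5; ε/D = 2.04×10^-5; f = 0.01366
h_f = f(L/D)V²/2g = 0.6543 m
Total head H = z + h_f = 2.00 + 0.6543 = 2.654 m
P_hyd = ρgQH = 824.0·9.81·0.306·2.654 = 6.565 kW
P_shaft = P_hyd/η = 6.565/0.86 = 7.634 kW

P_shaft ≈ 7.63 kW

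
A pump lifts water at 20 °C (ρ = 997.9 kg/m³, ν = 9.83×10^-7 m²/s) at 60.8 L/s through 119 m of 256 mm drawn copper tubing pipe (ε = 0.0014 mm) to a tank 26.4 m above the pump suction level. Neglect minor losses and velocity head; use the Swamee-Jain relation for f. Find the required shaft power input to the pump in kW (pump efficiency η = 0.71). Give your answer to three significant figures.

P_shaft ≈ 22.5 kW

V = 4Q/(πD²) = 1.181 m/s; Re = 3.08×10^5; ε/D = 5.47×10^-6; f = 0.01437
h_f = f(L/D)V²/2g = 0.4751 m
Total head H = z + h_f = 26.4 + 0.4751 = 26.88 m
P_hyd = ρgQH = 997.9·9.81·0.0608·26.88 = 16.00 kW
P_shaft = P_hyd/η = 16.00/0.71 = 22.53 kW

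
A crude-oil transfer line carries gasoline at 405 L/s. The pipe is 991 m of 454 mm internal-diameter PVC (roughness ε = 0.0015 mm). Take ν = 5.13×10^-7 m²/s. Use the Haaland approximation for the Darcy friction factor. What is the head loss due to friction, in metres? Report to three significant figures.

h_f ≈ 7.16 m

V = 4Q/(πD²) = 4·0.405/(π·0.454²) = 2.502 m/s
Re = VD/ν = 2.502·0.454/5.13×10^-7 = 2.21×10^6 → turbulent
ε/D = 0.0015/454 = 3.30×10^-6
Haaland: f = 0.01028
h_f = f(L/D)V²/(2g) = 0.01028·(991/0.454)·2.502²/(2·9.81) = 7.156 m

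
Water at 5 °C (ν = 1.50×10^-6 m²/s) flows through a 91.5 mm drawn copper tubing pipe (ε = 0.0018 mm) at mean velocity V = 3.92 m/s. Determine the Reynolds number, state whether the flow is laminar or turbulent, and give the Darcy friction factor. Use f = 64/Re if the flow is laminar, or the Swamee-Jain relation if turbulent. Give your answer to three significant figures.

Re = VD/ν = 3.920·0.0915/1.50×10^-6 = 2.39×10^5
Re > 4000 → turbulent; ε/D = 1.97×10^-5
Swamee-Jain: f = 0.01521

Re ≈ 2.39×10^5; turbulent; f ≈ 0.0152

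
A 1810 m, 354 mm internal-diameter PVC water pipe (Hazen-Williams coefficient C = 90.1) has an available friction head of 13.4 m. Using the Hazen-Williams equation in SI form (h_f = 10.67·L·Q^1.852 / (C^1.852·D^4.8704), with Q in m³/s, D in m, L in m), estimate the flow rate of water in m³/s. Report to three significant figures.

Q ≈ 0.116 m³/s

Rearranging: Q = [h_f·C^1.852·D^4.8704 / (10.67·L)]^(1/1.852)
Q = [13.4·90.1^1.852·0.354^4.8704 / (10.67·1810)]^0.540 = 0.1156 m³/s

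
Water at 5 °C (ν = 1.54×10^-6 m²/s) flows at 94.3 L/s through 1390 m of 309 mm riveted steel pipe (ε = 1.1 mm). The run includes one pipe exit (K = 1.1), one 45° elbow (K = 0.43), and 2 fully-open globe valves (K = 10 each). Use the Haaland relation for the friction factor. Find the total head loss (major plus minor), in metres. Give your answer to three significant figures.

V = 4Q/(πD²) = 1.257 m/s; V²/2g = 0.08060 m
Re = 2.52×10^5, ε/D = 0.00356 → f = 0.02795 (Haaland)
Major: h_f = f(L/D)·V²/2g = 0.02795·4498·0.08060 = 10.13 m
Minor: ΣK = 21.5; h_m = ΣK·V²/2g = 1.735 m
Total H_L = 10.13 + 1.735 = 11.87 m

H_L ≈ 11.9 m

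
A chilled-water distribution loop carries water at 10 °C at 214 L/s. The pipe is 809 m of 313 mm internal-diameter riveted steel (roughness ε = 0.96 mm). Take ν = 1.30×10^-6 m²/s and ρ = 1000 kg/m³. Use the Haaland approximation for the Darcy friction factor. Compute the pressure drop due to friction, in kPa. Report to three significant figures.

Δp ≈ 266 kPa

V = 4Q/(πD²) = 4·0.214/(π·0.313²) = 2.781 m/s
Re = VD/ν = 2.781·0.313/1.30×10^-6 = 6.70×10^5 → turbulent
ε/D = 0.96/313 = 0.00307
Haaland: f = 0.02656
h_f = f(L/D)V²/(2g) = 0.02656·(809/0.313)·2.781²/(2·9.81) = 27.07 m
Δp = ρg·h_f = 1000·9.81·27.07 = 265.5 kPa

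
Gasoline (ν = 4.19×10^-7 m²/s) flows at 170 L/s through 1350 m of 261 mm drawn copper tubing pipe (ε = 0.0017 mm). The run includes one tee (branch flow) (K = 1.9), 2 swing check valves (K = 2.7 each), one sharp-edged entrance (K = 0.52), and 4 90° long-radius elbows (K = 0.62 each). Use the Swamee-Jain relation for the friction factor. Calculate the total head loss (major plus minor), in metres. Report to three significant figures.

V = 4Q/(πD²) = 3.177 m/s; V²/2g = 0.5146 m
Re = 1.98×10^6, ε/D = 6.51×10^-6 → f = 0.01063 (Swamee-Jain)
Major: h_f = f(L/D)·V²/2g = 0.01063·5172·0.5146 = 28.29 m
Minor: ΣK = 10.3; h_m = ΣK·V²/2g = 5.300 m
Total H_L = 28.29 + 5.300 = 33.59 m

H_L ≈ 33.6 m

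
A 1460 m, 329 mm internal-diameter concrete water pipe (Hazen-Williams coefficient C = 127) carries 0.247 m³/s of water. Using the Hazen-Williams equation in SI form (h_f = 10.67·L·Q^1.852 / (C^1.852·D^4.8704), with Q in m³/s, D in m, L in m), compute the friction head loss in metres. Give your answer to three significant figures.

h_f = 10.67·1460·0.247^1.852 / (127^1.852·0.329^4.8704) = 33.34 m

h_f ≈ 33.3 m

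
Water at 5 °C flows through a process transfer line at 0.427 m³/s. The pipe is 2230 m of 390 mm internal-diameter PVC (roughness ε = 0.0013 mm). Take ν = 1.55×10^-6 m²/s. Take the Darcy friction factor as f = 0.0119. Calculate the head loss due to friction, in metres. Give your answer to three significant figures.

V = 4Q/(πD²) = 4·0.427/(π·0.390²) = 3.574 m/s
h_f = f(L/D)V²/(2g) = 0.01190·(2230/0.390)·3.574²/(2·9.81) = 44.31 m

h_f ≈ 44.3 m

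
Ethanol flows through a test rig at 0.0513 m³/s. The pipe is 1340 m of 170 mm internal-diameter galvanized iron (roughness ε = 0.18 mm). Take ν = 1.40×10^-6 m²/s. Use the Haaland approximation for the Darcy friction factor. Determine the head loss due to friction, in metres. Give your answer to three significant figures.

h_f ≈ 42.8 m

V = 4Q/(πD²) = 4·0.0513/(π·0.170²) = 2.260 m/s
Re = VD/ν = 2.260·0.170/1.40×10^-6 = 2.74×10^5 → turbulent
ε/D = 0.18/170 = 0.00106
Haaland: f = 0.02084
h_f = f(L/D)V²/(2g) = 0.02084·(1340/0.170)·2.260²/(2·9.81) = 42.77 m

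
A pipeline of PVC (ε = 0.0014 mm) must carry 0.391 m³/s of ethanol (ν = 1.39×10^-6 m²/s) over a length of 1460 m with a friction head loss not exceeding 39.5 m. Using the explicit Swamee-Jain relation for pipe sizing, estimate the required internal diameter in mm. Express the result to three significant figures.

Swamee-Jain (Type III): D = 0.66·[ε^1.25·(LQ²/(gh_f))^4.75 + ν·Q^9.4·(L/(gh_f))^5.2]^0.04
LQ²/(gh_f) = 0.5760; L/(gh_f) = 3.768
Term 1 = ε^1.25·(…)^4.75 = 3.51×10^-9; Term 2 = ν·Q^9.4·(…)^5.2 = 2.02×10^-7
D = 0.66·(3.51×10^-9 + 2.02×10^-7)^0.04 = 0.3565 m = 356 mm
Check: V = 3.92 m/s, Re = 1.00×10^6, f = 0.01170, h_f = 37.5 m ≈ 39.5 m ✓

D ≈ 356 mm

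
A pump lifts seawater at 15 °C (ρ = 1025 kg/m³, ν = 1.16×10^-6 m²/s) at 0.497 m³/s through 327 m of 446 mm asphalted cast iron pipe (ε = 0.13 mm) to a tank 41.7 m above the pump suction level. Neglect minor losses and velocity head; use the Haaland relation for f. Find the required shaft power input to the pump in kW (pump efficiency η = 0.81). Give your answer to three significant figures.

V = 4Q/(πD²) = 3.181 m/s; Re = 1.22×10^6; ε/D = 2.91×10^-4; f = 0.01541
h_f = f(L/D)V²/2g = 5.829 m
Total head H = z + h_f = 41.7 + 5.829 = 47.53 m
P_hyd = ρgQH = 1025·9.81·0.497·47.53 = 237.5 kW
P_shaft = P_hyd/η = 237.5/0.81 = 293.2 kW

P_shaft ≈ 293 kW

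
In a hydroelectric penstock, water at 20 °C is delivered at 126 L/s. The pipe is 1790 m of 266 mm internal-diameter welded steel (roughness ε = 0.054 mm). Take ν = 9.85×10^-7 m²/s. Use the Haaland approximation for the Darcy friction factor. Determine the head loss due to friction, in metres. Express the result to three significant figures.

h_f ≈ 26.6 m

V = 4Q/(πD²) = 4·0.126/(π·0.266²) = 2.267 m/s
Re = VD/ν = 2.267·0.266/9.85×10^-7 = 6.12×10^5 → turbulent
ε/D = 0.054/266 = 2.03×10^-4
Haaland: f = 0.01508
h_f = f(L/D)V²/(2g) = 0.01508·(1790/0.266)·2.267²/(2·9.81) = 26.59 m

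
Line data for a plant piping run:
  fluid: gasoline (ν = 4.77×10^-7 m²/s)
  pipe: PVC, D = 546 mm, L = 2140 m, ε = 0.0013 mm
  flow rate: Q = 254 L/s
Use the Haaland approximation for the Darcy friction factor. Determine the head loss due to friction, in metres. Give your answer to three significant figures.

V = 4Q/(πD²) = 4·0.254/(π·0.546²) = 1.085 m/s
Re = VD/ν = 1.085·0.546/4.77×10^-7 = 1.24×10^6 → turbulent
ε/D = 0.0013/546 = 2.38×10^-6
Haaland: f = 0.01122
h_f = f(L/D)V²/(2g) = 0.01122·(2140/0.546)·1.085²/(2·9.81) = 2.638 m

h_f ≈ 2.64 m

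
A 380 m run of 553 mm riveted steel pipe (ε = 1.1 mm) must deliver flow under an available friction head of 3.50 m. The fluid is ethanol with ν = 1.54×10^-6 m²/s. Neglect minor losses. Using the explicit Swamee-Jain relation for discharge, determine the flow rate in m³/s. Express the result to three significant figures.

Q ≈ 0.494 m³/s

Swamee-Jain (Type II): Q = -0.965·√(gD⁵h_f/L)·ln[ε/(3.7D) + √(3.17ν²L/(gD³h_f))]
√(gD⁵h_f/L) = √(9.81·0.553⁵·3.50/380) = 0.06836
ε/(3.7D) = 5.38×10^-4; √(3.17ν²L/(gD³h_f)) = 2.22×10^-5
Q = -0.965·0.06836·ln(5.598×10^-4) = 0.4939 m³/s
Check: V = 2.06 m/s, Re = 7.38×10^5, f = 0.02373, h_f = 3.51 m ≈ 3.50 m ✓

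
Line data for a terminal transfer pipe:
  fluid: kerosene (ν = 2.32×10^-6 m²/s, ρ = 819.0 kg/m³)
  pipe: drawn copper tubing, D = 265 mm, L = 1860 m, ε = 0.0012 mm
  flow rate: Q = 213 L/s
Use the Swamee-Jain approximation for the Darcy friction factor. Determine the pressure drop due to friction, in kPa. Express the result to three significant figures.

Δp ≈ 577 kPa

V = 4Q/(πD²) = 4·0.213/(π·0.265²) = 3.862 m/s
Re = VD/ν = 3.862·0.265/2.32×10^-6 = 4.41×10^5 → turbulent
ε/D = 0.0012/265 = 4.53×10^-6
Swamee-Jain: f = 0.01346
h_f = f(L/D)V²/(2g) = 0.01346·(1860/0.265)·3.862²/(2·9.81) = 71.80 m
Δp = ρg·h_f = 819.0·9.81·71.80 = 576.9 kPa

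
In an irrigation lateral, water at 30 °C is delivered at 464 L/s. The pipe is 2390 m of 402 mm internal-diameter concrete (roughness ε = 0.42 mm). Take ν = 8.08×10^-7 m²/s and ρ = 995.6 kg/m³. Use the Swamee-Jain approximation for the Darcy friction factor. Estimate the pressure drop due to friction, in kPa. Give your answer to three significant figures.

V = 4Q/(πD²) = 4·0.464/(π·0.402²) = 3.656 m/s
Re = VD/ν = 3.656·0.402/8.08×10^-7 = 1.82×10^6 → turbulent
ε/D = 0.42/402 = 0.00104
Swamee-Jain: f = 0.02007
h_f = f(L/D)V²/(2g) = 0.02007·(2390/0.402)·3.656²/(2·9.81) = 81.29 m
Δp = ρg·h_f = 995.6·9.81·81.29 = 793.9 kPa

Δp ≈ 794 kPa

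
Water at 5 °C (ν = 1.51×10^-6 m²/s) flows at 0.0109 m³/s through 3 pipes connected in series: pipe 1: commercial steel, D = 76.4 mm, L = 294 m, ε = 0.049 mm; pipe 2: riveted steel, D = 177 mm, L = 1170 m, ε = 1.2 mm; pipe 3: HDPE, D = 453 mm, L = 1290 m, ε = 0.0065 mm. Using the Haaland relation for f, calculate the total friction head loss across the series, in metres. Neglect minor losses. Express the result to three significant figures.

Pipe 1: V = 2.378 m/s, Re = 1.20×10^5, ε/D = 6.41×10^-4, f = 0.02023, h_1 = f(L/D)V²/2g = 22.43 m
Pipe 2: V = 0.4430 m/s, Re = 5.19×10^4, ε/D = 0.00678, f = 0.03477, h_2 = f(L/D)V²/2g = 2.299 m
Pipe 3: V = 0.06763 m/s, Re = 2.03×10^4, ε/D = 1.43×10^-5, f = 0.02567, h_3 = f(L/D)V²/2g = 0.01704 m
Series → Q common, losses add: H = Σh = 24.75 m

H ≈ 24.7 m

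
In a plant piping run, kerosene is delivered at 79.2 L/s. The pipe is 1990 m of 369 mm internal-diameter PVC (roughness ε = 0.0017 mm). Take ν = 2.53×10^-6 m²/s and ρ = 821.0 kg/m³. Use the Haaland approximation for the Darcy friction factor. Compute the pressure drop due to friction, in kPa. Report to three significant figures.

V = 4Q/(πD²) = 4·0.0792/(π·0.369²) = 0.7406 m/s
Re = VD/ν = 0.7406·0.369/2.53×10^-6 = 1.08×10^5 → turbulent
ε/D = 0.0017/369 = 4.61×10^-6
Haaland: f = 0.01756
h_f = f(L/D)V²/(2g) = 0.01756·(1990/0.369)·0.7406²/(2·9.81) = 2.647 m
Δp = ρg·h_f = 821.0·9.81·2.647 = 21.32 kPa

Δp ≈ 21.3 kPa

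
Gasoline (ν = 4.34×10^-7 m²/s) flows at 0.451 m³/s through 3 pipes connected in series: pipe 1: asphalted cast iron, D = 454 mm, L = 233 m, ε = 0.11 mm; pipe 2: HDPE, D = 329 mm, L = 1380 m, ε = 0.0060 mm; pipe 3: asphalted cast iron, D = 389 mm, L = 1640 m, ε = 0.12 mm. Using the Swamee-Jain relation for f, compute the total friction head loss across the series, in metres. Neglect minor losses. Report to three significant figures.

H ≈ 112 m

Pipe 1: V = 2.786 m/s, Re = 2.91×10^6, ε/D = 2.42×10^-4, f = 0.01466, h_1 = f(L/D)V²/2g = 2.976 m
Pipe 2: V = 5.305 m/s, Re = 4.02×10^6, ε/D = 1.82×10^-5, f = 0.01024, h_2 = f(L/D)V²/2g = 61.62 m
Pipe 3: V = 3.795 m/s, Re = 3.40×10^6, ε/D = 3.08×10^-4, f = 0.01531, h_3 = f(L/D)V²/2g = 47.37 m
Series → Q common, losses add: H = Σh = 112.0 m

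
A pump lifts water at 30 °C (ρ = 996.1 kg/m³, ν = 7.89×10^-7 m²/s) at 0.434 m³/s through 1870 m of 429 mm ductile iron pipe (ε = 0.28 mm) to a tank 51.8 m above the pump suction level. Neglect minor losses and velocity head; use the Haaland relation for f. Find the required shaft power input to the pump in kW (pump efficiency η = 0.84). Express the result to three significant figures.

P_shaft ≈ 444 kW

V = 4Q/(πD²) = 3.003 m/s; Re = 1.63×10^6; ε/D = 6.53×10^-4; f = 0.01801
h_f = f(L/D)V²/2g = 36.06 m
Total head H = z + h_f = 51.8 + 36.06 = 87.86 m
P_hyd = ρgQH = 996.1·9.81·0.434·87.86 = 372.6 kW
P_shaft = P_hyd/η = 372.6/0.84 = 443.6 kW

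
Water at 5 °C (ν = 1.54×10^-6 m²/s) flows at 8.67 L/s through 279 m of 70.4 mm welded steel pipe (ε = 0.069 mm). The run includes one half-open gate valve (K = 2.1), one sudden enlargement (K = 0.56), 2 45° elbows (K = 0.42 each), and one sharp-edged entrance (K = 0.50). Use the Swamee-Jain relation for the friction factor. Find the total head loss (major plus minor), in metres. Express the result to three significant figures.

H_L ≈ 23.3 m

V = 4Q/(πD²) = 2.227 m/s; V²/2g = 0.2529 m
Re = 1.02×10^5, ε/D = 9.80×10^-4 → f = 0.02224 (Swamee-Jain)
Major: h_f = f(L/D)·V²/2g = 0.02224·3963·0.2529 = 22.28 m
Minor: ΣK = 4.00; h_m = ΣK·V²/2g = 1.011 m
Total H_L = 22.28 + 1.011 = 23.29 m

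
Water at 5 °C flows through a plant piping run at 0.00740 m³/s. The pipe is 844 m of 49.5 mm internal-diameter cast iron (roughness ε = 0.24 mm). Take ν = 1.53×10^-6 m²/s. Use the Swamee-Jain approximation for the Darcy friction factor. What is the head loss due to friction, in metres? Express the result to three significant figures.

h_f ≈ 399 m

V = 4Q/(πD²) = 4·0.00740/(π·0.0495²) = 3.845 m/s
Re = VD/ν = 3.845·0.0495/1.53×10^-6 = 1.24×10^5 → turbulent
ε/D = 0.24/49.5 = 0.00485
Swamee-Jain: f = 0.03109
h_f = f(L/D)V²/(2g) = 0.03109·(844/0.0495)·3.845²/(2·9.81) = 399.5 m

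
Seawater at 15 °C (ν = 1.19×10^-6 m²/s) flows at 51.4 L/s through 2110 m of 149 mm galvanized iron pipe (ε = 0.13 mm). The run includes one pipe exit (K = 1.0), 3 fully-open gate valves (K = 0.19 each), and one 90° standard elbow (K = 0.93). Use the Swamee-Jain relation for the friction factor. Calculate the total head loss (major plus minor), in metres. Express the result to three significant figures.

H_L ≈ 127 m

V = 4Q/(πD²) = 2.948 m/s; V²/2g = 0.4429 m
Re = 3.69×10^5, ε/D = 8.72×10^-4 → f = 0.02001 (Swamee-Jain)
Major: h_f = f(L/D)·V²/2g = 0.02001·14161·0.4429 = 125.5 m
Minor: ΣK = 2.50; h_m = ΣK·V²/2g = 1.107 m
Total H_L = 125.5 + 1.107 = 126.6 m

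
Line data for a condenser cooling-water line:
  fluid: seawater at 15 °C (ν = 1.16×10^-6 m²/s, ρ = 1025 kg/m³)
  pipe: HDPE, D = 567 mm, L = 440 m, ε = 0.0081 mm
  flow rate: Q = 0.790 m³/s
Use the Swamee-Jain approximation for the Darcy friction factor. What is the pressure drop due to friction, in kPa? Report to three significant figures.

Δp ≈ 43.9 kPa

V = 4Q/(πD²) = 4·0.790/(π·0.567²) = 3.129 m/s
Re = VD/ν = 3.129·0.567/1.16×10^-6 = 1.53×10^6 → turbulent
ε/D = 0.0081/567 = 1.43×10^-5
Swamee-Jain: f = 0.01126
h_f = f(L/D)V²/(2g) = 0.01126·(440/0.567)·3.129²/(2·9.81) = 4.361 m
Δp = ρg·h_f = 1025·9.81·4.361 = 43.85 kPa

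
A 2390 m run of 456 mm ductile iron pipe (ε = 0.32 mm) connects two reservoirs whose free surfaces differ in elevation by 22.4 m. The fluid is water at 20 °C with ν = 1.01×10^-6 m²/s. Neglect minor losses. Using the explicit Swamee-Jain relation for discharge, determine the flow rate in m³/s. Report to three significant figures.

Swamee-Jain (Type II): Q = -0.965·√(gD⁵h_f/L)·ln[ε/(3.7D) + √(3.17ν²L/(gD³h_f))]
√(gD⁵h_f/L) = √(9.81·0.456⁵·22.4/2390) = 0.04258
ε/(3.7D) = 1.90×10^-4; √(3.17ν²L/(gD³h_f)) = 1.93×10^-5
Q = -0.965·0.04258·ln(2.089×10^-4) = 0.3481 m³/s
Check: V = 2.13 m/s, Re = 9.62×10^5, f = 0.01855, h_f = 22.5 m ≈ 22.4 m ✓

Q ≈ 0.348 m³/s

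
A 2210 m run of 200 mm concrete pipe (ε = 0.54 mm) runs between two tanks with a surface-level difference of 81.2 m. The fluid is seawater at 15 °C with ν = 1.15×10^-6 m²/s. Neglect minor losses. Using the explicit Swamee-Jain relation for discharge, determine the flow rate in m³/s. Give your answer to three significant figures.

Q ≈ 0.0743 m³/s

Swamee-Jain (Type II): Q = -0.965·√(gD⁵h_f/L)·ln[ε/(3.7D) + √(3.17ν²L/(gD³h_f))]
√(gD⁵h_f/L) = √(9.81·0.200⁵·81.2/2210) = 0.01074
ε/(3.7D) = 7.30×10^-4; √(3.17ν²L/(gD³h_f)) = 3.81×10^-5
Q = -0.965·0.01074·ln(7.679×10^-4) = 0.07433 m³/s
Check: V = 2.37 m/s, Re = 4.11×10^5, f = 0.02589, h_f = 81.6 m ≈ 81.2 m ✓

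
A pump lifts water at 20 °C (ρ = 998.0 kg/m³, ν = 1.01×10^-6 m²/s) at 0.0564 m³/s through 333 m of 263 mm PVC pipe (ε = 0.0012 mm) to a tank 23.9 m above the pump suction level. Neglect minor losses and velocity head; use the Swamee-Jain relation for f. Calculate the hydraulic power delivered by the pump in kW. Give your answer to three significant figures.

V = 4Q/(πD²) = 1.038 m/s; Re = 2.70×10^5; ε/D = 4.56×10^-6; f = 0.01471
h_f = f(L/D)V²/2g = 1.023 m
Total head H = z + h_f = 23.9 + 1.023 = 24.92 m
P_hyd = ρgQH = 998.0·9.81·0.0564·24.92 = 13.76 kW

P_hyd ≈ 13.8 kW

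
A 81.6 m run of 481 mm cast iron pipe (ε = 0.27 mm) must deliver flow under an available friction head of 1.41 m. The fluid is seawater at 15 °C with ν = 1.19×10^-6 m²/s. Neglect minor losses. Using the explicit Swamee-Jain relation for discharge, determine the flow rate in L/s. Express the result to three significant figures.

Swamee-Jain (Type II): Q = -0.965·√(gD⁵h_f/L)·ln[ε/(3.7D) + √(3.17ν²L/(gD³h_f))]
√(gD⁵h_f/L) = √(9.81·0.481⁵·1.41/81.6) = 0.06606
ε/(3.7D) = 1.52×10^-4; √(3.17ν²L/(gD³h_f)) = 1.54×10^-5
Q = -0.965·0.06606·ln(1.671×10^-4) = 0.5544 m³/s
Check: V = 3.05 m/s, Re = 1.23×10^6, f = 0.01761, h_f = 1.42 m ≈ 1.41 m ✓

Q ≈ 554 L/s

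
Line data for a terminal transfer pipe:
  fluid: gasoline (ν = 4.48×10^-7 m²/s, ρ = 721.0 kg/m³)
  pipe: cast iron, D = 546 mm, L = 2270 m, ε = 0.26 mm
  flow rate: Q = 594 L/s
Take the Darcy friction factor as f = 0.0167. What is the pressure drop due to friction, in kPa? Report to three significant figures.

V = 4Q/(πD²) = 4·0.594/(π·0.546²) = 2.537 m/s
h_f = f(L/D)V²/(2g) = 0.01670·(2270/0.546)·2.537²/(2·9.81) = 22.78 m
Δp = ρg·h_f = 721.0·9.81·22.78 = 161.1 kPa

Δp ≈ 161 kPa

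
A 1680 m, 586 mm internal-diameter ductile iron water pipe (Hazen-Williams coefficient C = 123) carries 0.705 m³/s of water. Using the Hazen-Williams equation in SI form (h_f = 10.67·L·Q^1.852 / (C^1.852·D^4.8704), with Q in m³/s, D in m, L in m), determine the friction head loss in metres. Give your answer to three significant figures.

h_f = 10.67·1680·0.705^1.852 / (123^1.852·0.586^4.8704) = 17.07 m

h_f ≈ 17.1 m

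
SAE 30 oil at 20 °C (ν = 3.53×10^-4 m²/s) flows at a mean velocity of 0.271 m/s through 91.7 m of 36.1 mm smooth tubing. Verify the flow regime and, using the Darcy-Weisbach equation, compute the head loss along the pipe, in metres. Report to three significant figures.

Re = VD/ν = 0.271·0.03610/3.53×10^-4 = 27.7 → laminar (Re < 2300)
f = 64/Re = 2.309
h_f = f(L/D)V²/(2g) = 2.309·(91.7/0.03610)·0.271²/(2·9.81) = 21.96 m

h_f ≈ 22.0 m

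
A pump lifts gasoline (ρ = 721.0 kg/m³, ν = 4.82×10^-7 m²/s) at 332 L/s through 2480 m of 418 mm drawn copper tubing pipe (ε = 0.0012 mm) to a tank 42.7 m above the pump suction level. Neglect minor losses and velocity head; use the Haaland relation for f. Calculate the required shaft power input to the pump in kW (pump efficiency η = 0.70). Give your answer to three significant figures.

V = 4Q/(πD²) = 2.419 m/s; Re = 2.10×10^6; ε/D = 2.87×10^-6; f = 0.01035
h_f = f(L/D)V²/2g = 18.31 m
Total head H = z + h_f = 42.7 + 18.31 = 61.01 m
P_hyd = ρgQH = 721.0·9.81·0.332·61.01 = 143.3 kW
P_shaft = P_hyd/η = 143.3/0.70 = 204.7 kW

P_shaft ≈ 205 kW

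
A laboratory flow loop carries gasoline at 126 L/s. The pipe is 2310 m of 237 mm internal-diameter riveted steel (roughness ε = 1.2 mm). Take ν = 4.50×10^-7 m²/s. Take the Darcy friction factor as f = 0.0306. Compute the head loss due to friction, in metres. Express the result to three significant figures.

h_f ≈ 124 m

V = 4Q/(πD²) = 4·0.126/(π·0.237²) = 2.856 m/s
h_f = f(L/D)V²/(2g) = 0.03060·(2310/0.237)·2.856²/(2·9.81) = 124.0 m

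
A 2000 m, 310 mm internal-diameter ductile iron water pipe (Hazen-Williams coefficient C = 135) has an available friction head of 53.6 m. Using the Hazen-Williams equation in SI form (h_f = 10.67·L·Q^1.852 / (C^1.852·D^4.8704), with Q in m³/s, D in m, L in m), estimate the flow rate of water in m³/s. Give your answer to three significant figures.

Q ≈ 0.245 m³/s

Rearranging: Q = [h_f·C^1.852·D^4.8704 / (10.67·L)]^(1/1.852)
Q = [53.6·135^1.852·0.310^4.8704 / (10.67·2000)]^0.540 = 0.2448 m³/s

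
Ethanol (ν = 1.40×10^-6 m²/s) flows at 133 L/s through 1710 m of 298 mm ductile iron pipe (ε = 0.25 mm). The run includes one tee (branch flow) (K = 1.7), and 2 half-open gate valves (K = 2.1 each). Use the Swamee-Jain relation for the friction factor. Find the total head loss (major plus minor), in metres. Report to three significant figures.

V = 4Q/(πD²) = 1.907 m/s; V²/2g = 0.1853 m
Re = 4.06×10^5, ε/D = 8.39×10^-4 → f = 0.01977 (Swamee-Jain)
Major: h_f = f(L/D)·V²/2g = 0.01977·5738·0.1853 = 21.03 m
Minor: ΣK = 5.90; h_m = ΣK·V²/2g = 1.093 m
Total H_L = 21.03 + 1.093 = 22.12 m

H_L ≈ 22.1 m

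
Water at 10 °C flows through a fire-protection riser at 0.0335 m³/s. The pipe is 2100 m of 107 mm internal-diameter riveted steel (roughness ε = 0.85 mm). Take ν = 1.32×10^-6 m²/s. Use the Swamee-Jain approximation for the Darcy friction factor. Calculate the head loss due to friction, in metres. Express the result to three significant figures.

h_f ≈ 492 m

V = 4Q/(πD²) = 4·0.0335/(π·0.107²) = 3.726 m/s
Re = VD/ν = 3.726·0.107/1.32×10^-6 = 3.02×10^5 → turbulent
ε/D = 0.85/107 = 0.00794
Swamee-Jain: f = 0.03547
h_f = f(L/D)V²/(2g) = 0.03547·(2100/0.107)·3.726²/(2·9.81) = 492.5 m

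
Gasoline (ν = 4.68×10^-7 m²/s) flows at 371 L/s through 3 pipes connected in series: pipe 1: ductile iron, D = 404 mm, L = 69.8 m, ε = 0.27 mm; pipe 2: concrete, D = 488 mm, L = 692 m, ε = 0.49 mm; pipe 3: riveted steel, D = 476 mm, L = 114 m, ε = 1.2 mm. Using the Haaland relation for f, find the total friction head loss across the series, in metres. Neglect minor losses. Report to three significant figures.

Pipe 1: V = 2.894 m/s, Re = 2.50×10^6, ε/D = 6.68×10^-4, f = 0.01802, h_1 = f(L/D)V²/2g = 1.329 m
Pipe 2: V = 1.984 m/s, Re = 2.07×10^6, ε/D = 0.00100, f = 0.01982, h_2 = f(L/D)V²/2g = 5.637 m
Pipe 3: V = 2.085 m/s, Re = 2.12×10^6, ε/D = 0.00252, f = 0.02505, h_3 = f(L/D)V²/2g = 1.329 m
Series → Q common, losses add: H = Σh = 8.296 m

H ≈ 8.30 m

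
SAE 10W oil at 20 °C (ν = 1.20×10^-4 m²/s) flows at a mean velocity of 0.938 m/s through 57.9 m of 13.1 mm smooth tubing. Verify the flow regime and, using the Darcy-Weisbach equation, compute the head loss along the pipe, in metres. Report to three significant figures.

Re = VD/ν = 0.938·0.01310/1.20×10^-4 = 102 → laminar (Re < 2300)
f = 64/Re = 0.6250
h_f = f(L/D)V²/(2g) = 0.6250·(57.9/0.01310)·0.938²/(2·9.81) = 123.9 m

h_f ≈ 124 m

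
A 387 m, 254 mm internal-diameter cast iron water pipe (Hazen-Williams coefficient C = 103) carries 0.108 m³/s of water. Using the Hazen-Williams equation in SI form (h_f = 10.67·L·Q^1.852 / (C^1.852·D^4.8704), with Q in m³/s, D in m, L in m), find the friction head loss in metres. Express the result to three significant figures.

h_f ≈ 9.92 m

h_f = 10.67·387·0.108^1.852 / (103^1.852·0.254^4.8704) = 9.924 m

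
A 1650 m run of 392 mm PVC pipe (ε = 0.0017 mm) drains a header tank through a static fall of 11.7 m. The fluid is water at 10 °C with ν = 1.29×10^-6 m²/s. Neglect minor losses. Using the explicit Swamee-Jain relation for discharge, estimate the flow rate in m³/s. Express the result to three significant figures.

Q ≈ 0.250 m³/s

Swamee-Jain (Type II): Q = -0.965·√(gD⁵h_f/L)·ln[ε/(3.7D) + √(3.17ν²L/(gD³h_f))]
√(gD⁵h_f/L) = √(9.81·0.392⁵·11.7/1650) = 0.02537
ε/(3.7D) = 1.17×10^-6; √(3.17ν²L/(gD³h_f)) = 3.55×10^-5
Q = -0.965·0.02537·ln(3.665×10^-5) = 0.2501 m³/s
Check: V = 2.07 m/s, Re = 6.30×10^5, f = 0.01265, h_f = 11.7 m ≈ 11.7 m ✓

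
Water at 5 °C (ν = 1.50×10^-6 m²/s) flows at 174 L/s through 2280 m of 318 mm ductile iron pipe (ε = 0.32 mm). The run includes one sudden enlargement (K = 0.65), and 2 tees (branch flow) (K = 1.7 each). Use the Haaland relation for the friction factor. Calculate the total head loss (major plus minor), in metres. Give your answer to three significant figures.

H_L ≈ 36.5 m

V = 4Q/(πD²) = 2.191 m/s; V²/2g = 0.2446 m
Re = 4.64×10^5, ε/D = 0.00101 → f = 0.02026 (Haaland)
Major: h_f = f(L/D)·V²/2g = 0.02026·7170·0.2446 = 35.54 m
Minor: ΣK = 4.05; h_m = ΣK·V²/2g = 0.9908 m
Total H_L = 35.54 + 0.9908 = 36.53 m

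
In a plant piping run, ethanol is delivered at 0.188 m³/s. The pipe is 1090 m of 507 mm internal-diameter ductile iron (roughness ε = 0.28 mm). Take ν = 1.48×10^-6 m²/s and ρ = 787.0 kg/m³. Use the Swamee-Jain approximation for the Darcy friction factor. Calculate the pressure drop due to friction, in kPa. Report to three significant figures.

V = 4Q/(πD²) = 4·0.188/(π·0.507²) = 0.9312 m/s
Re = VD/ν = 0.9312·0.507/1.48×10^-6 = 3.19×10^5 → turbulent
ε/D = 0.28/507 = 5.52×10^-4
Swamee-Jain: f = 0.01855
h_f = f(L/D)V²/(2g) = 0.01855·(1090/0.507)·0.9312²/(2·9.81) = 1.762 m
Δp = ρg·h_f = 787.0·9.81·1.762 = 13.61 kPa

Δp ≈ 13.6 kPa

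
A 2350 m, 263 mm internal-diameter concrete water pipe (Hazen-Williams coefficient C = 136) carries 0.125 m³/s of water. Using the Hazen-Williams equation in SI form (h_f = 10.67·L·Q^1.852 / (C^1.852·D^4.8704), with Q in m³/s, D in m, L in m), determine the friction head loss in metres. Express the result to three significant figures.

h_f ≈ 39.9 m

h_f = 10.67·2350·0.125^1.852 / (136^1.852·0.263^4.8704) = 39.85 m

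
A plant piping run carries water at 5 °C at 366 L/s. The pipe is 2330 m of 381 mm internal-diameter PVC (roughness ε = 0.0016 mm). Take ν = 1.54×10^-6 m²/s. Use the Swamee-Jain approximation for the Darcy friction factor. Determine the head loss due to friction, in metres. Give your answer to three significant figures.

V = 4Q/(πD²) = 4·0.366/(π·0.381²) = 3.210 m/s
Re = VD/ν = 3.210·0.381/1.54×10^-6 = 7.94×10^5 → turbulent
ε/D = 0.0016/381 = 4.20×10^-6
Swamee-Jain: f = 0.01216
h_f = f(L/D)V²/(2g) = 0.01216·(2330/0.381)·3.210²/(2·9.81) = 39.07 m

h_f ≈ 39.1 m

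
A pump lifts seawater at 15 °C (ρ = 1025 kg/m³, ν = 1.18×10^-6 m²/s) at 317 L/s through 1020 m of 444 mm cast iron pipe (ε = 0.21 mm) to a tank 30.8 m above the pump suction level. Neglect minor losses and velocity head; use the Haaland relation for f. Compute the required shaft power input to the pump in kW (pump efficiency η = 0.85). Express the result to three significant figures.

P_shaft ≈ 147 kW

V = 4Q/(πD²) = 2.047 m/s; Re = 7.70×10^5; ε/D = 4.73×10^-4; f = 0.01711
h_f = f(L/D)V²/2g = 8.399 m
Total head H = z + h_f = 30.8 + 8.399 = 39.20 m
P_hyd = ρgQH = 1025·9.81·0.317·39.20 = 124.9 kW
P_shaft = P_hyd/η = 124.9/0.85 = 147.0 kW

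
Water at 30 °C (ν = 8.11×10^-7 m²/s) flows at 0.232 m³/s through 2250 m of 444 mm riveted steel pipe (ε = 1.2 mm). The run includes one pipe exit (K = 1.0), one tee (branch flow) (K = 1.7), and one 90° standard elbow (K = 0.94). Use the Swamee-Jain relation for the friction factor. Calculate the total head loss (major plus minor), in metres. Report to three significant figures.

H_L ≈ 15.3 m

V = 4Q/(πD²) = 1.498 m/s; V²/2g = 0.1144 m
Re = 8.20×10^5, ε/D = 0.00270 → f = 0.02567 (Swamee-Jain)
Major: h_f = f(L/D)·V²/2g = 0.02567·5068·0.1144 = 14.89 m
Minor: ΣK = 3.64; h_m = ΣK·V²/2g = 0.4165 m
Total H_L = 14.89 + 0.4165 = 15.31 m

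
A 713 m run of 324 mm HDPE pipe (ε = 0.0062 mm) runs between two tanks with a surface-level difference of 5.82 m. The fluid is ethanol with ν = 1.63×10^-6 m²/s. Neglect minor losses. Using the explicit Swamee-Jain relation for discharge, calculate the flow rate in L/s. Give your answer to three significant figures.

Swamee-Jain (Type II): Q = -0.965·√(gD⁵h_f/L)·ln[ε/(3.7D) + √(3.17ν²L/(gD³h_f))]
√(gD⁵h_f/L) = √(9.81·0.324⁵·5.82/713) = 0.01691
ε/(3.7D) = 5.17×10^-6; √(3.17ν²L/(gD³h_f)) = 5.56×10^-5
Q = -0.965·0.01691·ln(6.078×10^-5) = 0.1584 m³/s
Check: V = 1.92 m/s, Re = 3.82×10^5, f = 0.01400, h_f = 5.80 m ≈ 5.82 m ✓

Q ≈ 158 L/s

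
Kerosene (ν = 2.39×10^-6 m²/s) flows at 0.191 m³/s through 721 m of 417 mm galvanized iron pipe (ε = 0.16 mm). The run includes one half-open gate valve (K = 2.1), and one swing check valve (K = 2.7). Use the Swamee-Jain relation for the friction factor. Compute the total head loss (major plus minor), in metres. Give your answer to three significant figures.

V = 4Q/(πD²) = 1.399 m/s; V²/2g = 0.09969 m
Re = 2.44×10^5, ε/D = 3.84×10^-4 → f = 0.01794 (Swamee-Jain)
Major: h_f = f(L/D)·V²/2g = 0.01794·1729·0.09969 = 3.093 m
Minor: ΣK = 4.80; h_m = ΣK·V²/2g = 0.4785 m
Total H_L = 3.093 + 0.4785 = 3.571 m

H_L ≈ 3.57 m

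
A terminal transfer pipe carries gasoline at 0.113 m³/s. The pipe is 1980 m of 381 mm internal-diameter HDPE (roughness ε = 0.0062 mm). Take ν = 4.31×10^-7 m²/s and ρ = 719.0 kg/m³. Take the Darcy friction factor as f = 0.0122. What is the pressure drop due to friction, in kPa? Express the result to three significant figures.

Δp ≈ 22.4 kPa

V = 4Q/(πD²) = 4·0.113/(π·0.381²) = 0.9911 m/s
h_f = f(L/D)V²/(2g) = 0.01220·(1980/0.381)·0.9911²/(2·9.81) = 3.175 m
Δp = ρg·h_f = 719.0·9.81·3.175 = 22.39 kPa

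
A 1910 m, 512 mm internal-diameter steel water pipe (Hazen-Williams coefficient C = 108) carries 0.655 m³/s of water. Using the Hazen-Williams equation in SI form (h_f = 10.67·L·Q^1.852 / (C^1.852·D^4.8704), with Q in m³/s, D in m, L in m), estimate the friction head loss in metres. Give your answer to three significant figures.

h_f = 10.67·1910·0.655^1.852 / (108^1.852·0.512^4.8704) = 41.59 m

h_f ≈ 41.6 m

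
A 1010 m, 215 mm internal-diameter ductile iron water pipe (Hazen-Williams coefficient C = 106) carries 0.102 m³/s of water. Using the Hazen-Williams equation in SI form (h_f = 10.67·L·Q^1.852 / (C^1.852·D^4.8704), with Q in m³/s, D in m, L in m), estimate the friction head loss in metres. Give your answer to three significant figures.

h_f = 10.67·1010·0.102^1.852 / (106^1.852·0.215^4.8704) = 49.76 m

h_f ≈ 49.8 m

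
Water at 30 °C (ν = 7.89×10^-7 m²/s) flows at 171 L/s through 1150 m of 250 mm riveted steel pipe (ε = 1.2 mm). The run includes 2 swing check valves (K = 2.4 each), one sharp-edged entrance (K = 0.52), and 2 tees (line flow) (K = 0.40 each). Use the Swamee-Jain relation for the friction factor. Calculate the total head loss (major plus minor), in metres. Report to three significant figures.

H_L ≈ 89.5 m

V = 4Q/(πD²) = 3.484 m/s; V²/2g = 0.6185 m
Re = 1.10×10^6, ε/D = 0.00480 → f = 0.03014 (Swamee-Jain)
Major: h_f = f(L/D)·V²/2g = 0.03014·4600·0.6185 = 85.76 m
Minor: ΣK = 6.12; h_m = ΣK·V²/2g = 3.785 m
Total H_L = 85.76 + 3.785 = 89.54 m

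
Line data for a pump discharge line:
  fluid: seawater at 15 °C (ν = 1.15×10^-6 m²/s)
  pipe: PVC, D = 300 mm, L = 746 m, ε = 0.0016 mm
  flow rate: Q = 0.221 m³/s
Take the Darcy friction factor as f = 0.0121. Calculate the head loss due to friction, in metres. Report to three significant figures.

V = 4Q/(πD²) = 4·0.221/(π·0.300²) = 3.127 m/s
h_f = f(L/D)V²/(2g) = 0.01210·(746/0.300)·3.127²/(2·9.81) = 14.99 m

h_f ≈ 15.0 m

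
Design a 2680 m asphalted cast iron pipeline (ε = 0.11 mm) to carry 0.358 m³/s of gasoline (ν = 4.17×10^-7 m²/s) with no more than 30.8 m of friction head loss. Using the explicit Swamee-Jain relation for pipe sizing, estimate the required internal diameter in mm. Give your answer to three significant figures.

Swamee-Jain (Type III): D = 0.66·[ε^1.25·(LQ²/(gh_f))^4.75 + ν·Q^9.4·(L/(gh_f))^5.2]^0.04
LQ²/(gh_f) = 1.137; L/(gh_f) = 8.870
Term 1 = ε^1.25·(…)^4.75 = 2.07×10^-5; Term 2 = ν·Q^9.4·(…)^5.2 = 2.27×10^-6
D = 0.66·(2.07×10^-5 + 2.27×10^-6)^0.04 = 0.4305 m = 431 mm
Check: V = 2.46 m/s, Re = 2.54×10^6, f = 0.01485, h_f = 28.5 m ≈ 30.8 m ✓

D ≈ 431 mm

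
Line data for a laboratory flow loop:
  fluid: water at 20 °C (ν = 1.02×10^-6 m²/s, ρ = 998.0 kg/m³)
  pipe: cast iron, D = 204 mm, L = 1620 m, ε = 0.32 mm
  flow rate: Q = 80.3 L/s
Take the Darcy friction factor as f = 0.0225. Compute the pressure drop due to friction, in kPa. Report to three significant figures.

Δp ≈ 538 kPa

V = 4Q/(πD²) = 4·0.0803/(π·0.204²) = 2.457 m/s
h_f = f(L/D)V²/(2g) = 0.02250·(1620/0.204)·2.457²/(2·9.81) = 54.97 m
Δp = ρg·h_f = 998.0·9.81·54.97 = 538.1 kPa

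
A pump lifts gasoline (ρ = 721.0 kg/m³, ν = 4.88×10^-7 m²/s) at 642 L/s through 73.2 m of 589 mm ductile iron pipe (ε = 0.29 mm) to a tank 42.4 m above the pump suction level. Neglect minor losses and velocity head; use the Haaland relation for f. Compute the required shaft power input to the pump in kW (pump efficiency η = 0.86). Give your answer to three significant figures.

P_shaft ≈ 227 kW

V = 4Q/(πD²) = 2.356 m/s; Re = 2.84×10^6; ε/D = 4.92×10^-4; f = 0.01684
h_f = f(L/D)V²/2g = 0.5921 m
Total head H = z + h_f = 42.4 + 0.5921 = 42.99 m
P_hyd = ρgQH = 721.0·9.81·0.642·42.99 = 195.2 kW
P_shaft = P_hyd/η = 195.2/0.86 = 227.0 kW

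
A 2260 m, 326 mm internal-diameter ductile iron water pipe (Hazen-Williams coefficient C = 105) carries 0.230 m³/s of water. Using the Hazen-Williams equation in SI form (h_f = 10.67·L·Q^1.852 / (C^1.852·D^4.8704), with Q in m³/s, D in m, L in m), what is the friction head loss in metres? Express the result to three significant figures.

h_f ≈ 67.3 m

h_f = 10.67·2260·0.230^1.852 / (105^1.852·0.326^4.8704) = 67.26 m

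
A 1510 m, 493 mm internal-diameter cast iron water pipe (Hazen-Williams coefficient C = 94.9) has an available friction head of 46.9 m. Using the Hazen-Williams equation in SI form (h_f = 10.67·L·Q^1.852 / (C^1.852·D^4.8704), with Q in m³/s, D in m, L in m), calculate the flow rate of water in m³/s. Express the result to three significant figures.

Q ≈ 0.631 m³/s

Rearranging: Q = [h_f·C^1.852·D^4.8704 / (10.67·L)]^(1/1.852)
Q = [46.9·94.9^1.852·0.493^4.8704 / (10.67·1510)]^0.540 = 0.6312 m³/s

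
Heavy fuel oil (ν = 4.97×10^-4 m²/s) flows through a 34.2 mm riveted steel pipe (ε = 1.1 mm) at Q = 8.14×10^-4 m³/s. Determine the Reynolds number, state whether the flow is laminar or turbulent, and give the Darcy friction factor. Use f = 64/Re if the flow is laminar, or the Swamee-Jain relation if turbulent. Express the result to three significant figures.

Re ≈ 61.0; laminar; f = 64/Re ≈ 1.05

V = 4Q/(πD²) = 0.8861 m/s
Re = VD/ν = 0.8861·0.0342/4.97×10^-4 = 61.0
Re < 2300 → laminar → f = 64/Re = 1.050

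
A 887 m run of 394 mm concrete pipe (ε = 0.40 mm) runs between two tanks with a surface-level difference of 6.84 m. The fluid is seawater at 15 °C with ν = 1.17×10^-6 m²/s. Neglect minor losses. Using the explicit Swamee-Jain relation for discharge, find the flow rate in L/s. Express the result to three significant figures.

Swamee-Jain (Type II): Q = -0.965·√(gD⁵h_f/L)·ln[ε/(3.7D) + √(3.17ν²L/(gD³h_f))]
√(gD⁵h_f/L) = √(9.81·0.394⁵·6.84/887) = 0.02680
ε/(3.7D) = 2.74×10^-4; √(3.17ν²L/(gD³h_f)) = 3.06×10^-5
Q = -0.965·0.02680·ln(3.050×10^-4) = 0.2094 m³/s
Check: V = 1.72 m/s, Re = 5.78×10^5, f = 0.02034, h_f = 6.88 m ≈ 6.84 m ✓

Q ≈ 209 L/s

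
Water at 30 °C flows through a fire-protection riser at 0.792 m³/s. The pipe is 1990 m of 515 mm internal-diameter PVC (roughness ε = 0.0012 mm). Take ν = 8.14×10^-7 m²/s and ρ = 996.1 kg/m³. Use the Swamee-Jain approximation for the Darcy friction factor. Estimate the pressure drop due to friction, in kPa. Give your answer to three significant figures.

Δp ≈ 283 kPa

V = 4Q/(πD²) = 4·0.792/(π·0.515²) = 3.802 m/s
Re = VD/ν = 3.802·0.515/8.14×10^-7 = 2.41×10^6 → turbulent
ε/D = 0.0012/515 = 2.33×10^-6
Swamee-Jain: f = 0.01017
h_f = f(L/D)V²/(2g) = 0.01017·(1990/0.515)·3.802²/(2·9.81) = 28.95 m
Δp = ρg·h_f = 996.1·9.81·28.95 = 282.9 kPa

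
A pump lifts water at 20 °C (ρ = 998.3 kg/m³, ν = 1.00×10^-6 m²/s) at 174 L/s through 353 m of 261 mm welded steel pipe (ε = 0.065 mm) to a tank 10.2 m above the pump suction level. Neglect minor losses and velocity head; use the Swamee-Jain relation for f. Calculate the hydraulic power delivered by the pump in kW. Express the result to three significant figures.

V = 4Q/(πD²) = 3.252 m/s; Re = 8.49×10^5; ε/D = 2.49×10^-4; f = 0.01541
h_f = f(L/D)V²/2g = 11.24 m
Total head H = z + h_f = 10.2 + 11.24 = 21.44 m
P_hyd = ρgQH = 998.3·9.81·0.174·21.44 = 36.53 kW

P_hyd ≈ 36.5 kW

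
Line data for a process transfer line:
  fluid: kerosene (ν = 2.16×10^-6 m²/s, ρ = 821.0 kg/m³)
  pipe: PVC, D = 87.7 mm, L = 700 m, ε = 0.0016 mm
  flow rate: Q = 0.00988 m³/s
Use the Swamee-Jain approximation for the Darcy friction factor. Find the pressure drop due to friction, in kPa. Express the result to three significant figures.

Δp ≈ 172 kPa

V = 4Q/(πD²) = 4·0.00988/(π·0.0877²) = 1.636 m/s
Re = VD/ν = 1.636·0.0877/2.16×10^-6 = 6.64×10^4 → turbulent
ε/D = 0.0016/87.7 = 1.82×10^-5
Swamee-Jain: f = 0.01958
h_f = f(L/D)V²/(2g) = 0.01958·(700/0.0877)·1.636²/(2·9.81) = 21.31 m
Δp = ρg·h_f = 821.0·9.81·21.31 = 171.6 kPa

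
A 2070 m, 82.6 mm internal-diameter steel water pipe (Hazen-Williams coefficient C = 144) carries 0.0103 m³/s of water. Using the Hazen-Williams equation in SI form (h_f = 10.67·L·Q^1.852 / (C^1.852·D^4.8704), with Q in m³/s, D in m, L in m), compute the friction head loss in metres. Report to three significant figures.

h_f ≈ 87.4 m

h_f = 10.67·2070·0.0103^1.852 / (144^1.852·0.0826^4.8704) = 87.37 m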